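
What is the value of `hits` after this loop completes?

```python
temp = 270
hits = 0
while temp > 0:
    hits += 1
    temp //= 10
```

Count digits by repeated division by 10
`hits` takes the values: 0 → 1 → 2 → 3

Answer: 3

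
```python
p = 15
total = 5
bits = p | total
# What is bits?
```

Trace:
`p = 15` → p = 15
`total = 5` → total = 5
`bits = p | total` → bits = 15
So bits = 15

Answer: 15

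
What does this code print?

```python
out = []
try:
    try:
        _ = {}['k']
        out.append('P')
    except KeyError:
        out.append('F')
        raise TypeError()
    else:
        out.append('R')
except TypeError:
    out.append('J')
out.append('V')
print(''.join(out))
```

Execution trace: 'F' (inner except KeyError) → 'J' (outer except TypeError) → 'V' (after the try/except). Output: FJV

Answer: FJV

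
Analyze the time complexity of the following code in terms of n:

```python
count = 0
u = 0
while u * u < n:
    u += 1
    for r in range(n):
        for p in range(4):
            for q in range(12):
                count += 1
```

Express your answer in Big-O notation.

Each loop level contributes: √n × n × 1 × 1. Multiplying the contributions gives O(n√n).

Answer: O(n√n)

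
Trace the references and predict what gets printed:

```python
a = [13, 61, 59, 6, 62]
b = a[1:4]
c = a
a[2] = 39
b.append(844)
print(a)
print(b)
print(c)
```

Key concept: slice vs alias.
Step by step:
`a = [13, 61, 59, 6, 62]` → a = [13, 61, 59, 6, 62]
`b = a[1:4]` → b = [61, 59, 6]
`c = a` → c = [13, 61, 59, 6, 62] (same object as a)
`a[2] = 39` → a = [13, 61, 39, 6, 62] (same object as c); c = [13, 61, 39, 6, 62] (same object as a)
`b.append(844)` → b = [61, 59, 6, 844]
`print(a)` → prints [13, 61, 39, 6, 62]
`print(b)` → prints [61, 59, 6, 844]
`print(c)` → prints [13, 61, 39, 6, 62]

Answer:
[13, 61, 39, 6, 62]
[61, 59, 6, 844]
[13, 61, 39, 6, 62]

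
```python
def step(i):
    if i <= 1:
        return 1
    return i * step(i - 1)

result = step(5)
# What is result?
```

step(5) = 5 * 4 * 3 * 2 * 1 = 120

Answer: 120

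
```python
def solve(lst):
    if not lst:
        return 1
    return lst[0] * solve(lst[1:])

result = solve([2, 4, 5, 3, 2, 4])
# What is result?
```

Product over [2, 4, 5, 3, 2, 4] = 2 * 4 * 5 * 3 * 2 * 4 = 960

Answer: 960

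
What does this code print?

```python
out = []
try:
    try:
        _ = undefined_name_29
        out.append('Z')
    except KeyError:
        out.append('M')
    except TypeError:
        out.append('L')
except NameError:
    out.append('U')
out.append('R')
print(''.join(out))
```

Execution trace: 'U' (outer except NameError) → 'R' (after the try/except). Output: UR

Answer: UR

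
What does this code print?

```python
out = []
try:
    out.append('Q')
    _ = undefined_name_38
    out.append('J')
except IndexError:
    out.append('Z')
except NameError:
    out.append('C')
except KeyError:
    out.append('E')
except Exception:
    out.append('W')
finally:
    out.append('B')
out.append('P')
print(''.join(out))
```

Execution trace: 'Q' (try body) → 'C' (except NameError) → 'B' (finally) → 'P' (after the try/except). Output: QCBP

Answer: QCBP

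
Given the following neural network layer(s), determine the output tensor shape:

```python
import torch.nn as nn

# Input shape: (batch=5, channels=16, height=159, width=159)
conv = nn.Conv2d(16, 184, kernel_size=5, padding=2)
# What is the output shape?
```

Input: (5, 16, 159, 159) -> Output: (5, 184, 159, 159)

Answer: (5, 184, 159, 159)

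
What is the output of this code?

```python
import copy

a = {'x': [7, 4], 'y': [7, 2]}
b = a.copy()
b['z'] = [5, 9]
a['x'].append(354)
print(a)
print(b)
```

Key concept: shallow copy of dict with mutable values.
Step by step:
`a = {'x': [7, 4], 'y': [7, 2]}` → a = {'x': [7, 4], 'y': [7, 2]}
`b = a.copy()` → b = {'x': [7, 4], 'y': [7, 2]}
`b['z'] = [5, 9]` → b = {'x': [7, 4], 'y': [7, 2], 'z': [5, 9]}
`a['x'].append(354)` → a = {'x': [7, 4, 354], 'y': [7, 2]}; b = {'x': [7, 4, 354], 'y': [7, 2], 'z': [5, 9]}
`print(a)` → prints {'x': [7, 4, 354], 'y': [7, 2]}
`print(b)` → prints {'x': [7, 4, 354], 'y': [7, 2], 'z': [5, 9]}

Answer:
{'x': [7, 4, 354], 'y': [7, 2]}
{'x': [7, 4, 354], 'y': [7, 2], 'z': [5, 9]}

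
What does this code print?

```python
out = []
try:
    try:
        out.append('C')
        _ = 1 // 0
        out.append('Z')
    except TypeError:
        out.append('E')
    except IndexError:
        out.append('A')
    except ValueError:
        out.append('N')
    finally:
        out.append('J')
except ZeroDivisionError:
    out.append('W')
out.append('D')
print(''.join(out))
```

Execution trace: 'C' (try body) → 'J' (finally) → 'W' (outer except ZeroDivisionError) → 'D' (after the try/except). Output: CJWD

Answer: CJWD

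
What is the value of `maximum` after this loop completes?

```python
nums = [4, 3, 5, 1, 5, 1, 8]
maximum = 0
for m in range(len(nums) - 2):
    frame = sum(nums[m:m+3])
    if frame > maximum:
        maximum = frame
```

Max sum of 3-element window in [4, 3, 5, 1, 5, 1, 8]
`maximum` takes the values: 0 → 12 → 14

Answer: 14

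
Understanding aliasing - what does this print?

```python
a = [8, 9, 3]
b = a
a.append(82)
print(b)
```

Key concept: basic list aliasing.
Step by step:
`a = [8, 9, 3]` → a = [8, 9, 3]
`b = a` → b = [8, 9, 3] (same object as a)
`a.append(82)` → a = [8, 9, 3, 82] (same object as b); b = [8, 9, 3, 82] (same object as a)
`print(b)` → prints [8, 9, 3, 82]

Answer: [8, 9, 3, 82]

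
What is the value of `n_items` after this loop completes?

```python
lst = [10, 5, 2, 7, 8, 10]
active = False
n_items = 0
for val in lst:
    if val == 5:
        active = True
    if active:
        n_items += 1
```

Count elements after first 5 in [10, 5, 2, 7, 8, 10]
`n_items` takes the values: 0 → 1 → 2 → 3 → 4 → 5

Answer: 5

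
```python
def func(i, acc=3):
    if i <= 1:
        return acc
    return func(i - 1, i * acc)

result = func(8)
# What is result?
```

Accumulator trace (n, acc): (8, 3) -> (7, 24) -> (6, 168) -> (5, 1008) -> (4, 5040) -> (3, 20160) -> (2, 60480) -> (1, 120960) -> return 120960

Answer: 120960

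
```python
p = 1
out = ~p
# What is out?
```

Trace:
`p = 1` → p = 1
`out = ~p` → out = -2
So out = -2

Answer: -2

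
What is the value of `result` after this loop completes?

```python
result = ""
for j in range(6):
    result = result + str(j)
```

Concatenate digits 0 to 5
`result` takes the values: "" → "0" → "01" → "012" → "0123" → "01234" → "012345"

Answer: "012345"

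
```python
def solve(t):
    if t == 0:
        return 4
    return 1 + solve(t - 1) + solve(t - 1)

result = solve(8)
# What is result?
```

solve(t) = 1 + 2·solve(t-1), solve(0)=4. Closed form: (4+1)·2^8 - 1 = 1279.

Answer: 1279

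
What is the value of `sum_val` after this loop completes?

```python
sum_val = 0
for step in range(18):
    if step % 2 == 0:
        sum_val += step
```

Sum of even numbers 0 to 17
`sum_val` takes the values: 0 → 2 → 6 → 12 → 20 → 30 → 42 → 56 → 72

Answer: 72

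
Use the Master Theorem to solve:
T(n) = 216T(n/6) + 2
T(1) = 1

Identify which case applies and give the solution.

a=216, b=6, f(n)=2. log_6(216) = 3. Since c=0 < 3, Case 1 applies: T(n) = Θ(n^log_b(a)) = O(n^3).

Answer: O(n^3) - Case 1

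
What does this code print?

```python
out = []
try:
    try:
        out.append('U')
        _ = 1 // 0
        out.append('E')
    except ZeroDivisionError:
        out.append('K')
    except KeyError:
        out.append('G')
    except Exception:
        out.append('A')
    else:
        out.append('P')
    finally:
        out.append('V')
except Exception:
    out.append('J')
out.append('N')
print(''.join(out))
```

Execution trace: 'U' (inner try body) → 'K' (inner except ZeroDivisionError) → 'V' (inner finally) → 'N' (after the try/except). Output: UKVN

Answer: UKVN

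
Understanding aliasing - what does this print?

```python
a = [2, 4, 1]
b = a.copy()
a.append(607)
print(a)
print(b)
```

Key concept: list.copy() creates independent copy.
Step by step:
`a = [2, 4, 1]` → a = [2, 4, 1]
`b = a.copy()` → b = [2, 4, 1]
`a.append(607)` → a = [2, 4, 1, 607]
`print(a)` → prints [2, 4, 1, 607]
`print(b)` → prints [2, 4, 1]

Answer:
[2, 4, 1, 607]
[2, 4, 1]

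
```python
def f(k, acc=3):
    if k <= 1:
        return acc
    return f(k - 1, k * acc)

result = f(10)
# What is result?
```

Accumulator trace (n, acc): (10, 3) -> (9, 30) -> (8, 270) -> (7, 2160) -> (6, 15120) -> (5, 90720) -> (4, 453600) -> (3, 1814400) -> (2, 5443200) -> (1, 10886400) -> return 10886400

Answer: 10886400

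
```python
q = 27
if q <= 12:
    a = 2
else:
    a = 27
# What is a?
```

Trace:
`q = 27` → q = 27
`if q <= 12: ...` → q <= 12 is False, take else branch → a = 27
So a = 27

Answer: 27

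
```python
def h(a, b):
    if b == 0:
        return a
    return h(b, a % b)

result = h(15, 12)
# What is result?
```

h(15, 12) -> h(12, 3) -> h(3, 0) -> 3

Answer: 3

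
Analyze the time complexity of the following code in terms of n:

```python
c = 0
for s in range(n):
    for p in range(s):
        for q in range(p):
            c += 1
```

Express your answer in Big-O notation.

Each loop level contributes: n × n × n. Multiplying the contributions gives O(n^3).

Answer: O(n^3)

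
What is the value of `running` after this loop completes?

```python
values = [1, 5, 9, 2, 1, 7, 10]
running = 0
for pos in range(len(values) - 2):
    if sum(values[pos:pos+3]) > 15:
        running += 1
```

Count windows with sum > 15
`running` takes the values: 0 → 1 → 2

Answer: 2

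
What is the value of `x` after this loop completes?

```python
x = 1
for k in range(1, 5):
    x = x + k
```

Start at 1, add 1 through 4
`x` takes the values: 1 → 2 → 4 → 7 → 11

Answer: 11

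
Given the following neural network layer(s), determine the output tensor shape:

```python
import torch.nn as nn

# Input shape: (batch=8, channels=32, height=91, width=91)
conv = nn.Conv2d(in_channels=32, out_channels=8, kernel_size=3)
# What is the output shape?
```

Input: (8, 32, 91, 91) -> Output: (8, 8, 89, 89)

Answer: (8, 8, 89, 89)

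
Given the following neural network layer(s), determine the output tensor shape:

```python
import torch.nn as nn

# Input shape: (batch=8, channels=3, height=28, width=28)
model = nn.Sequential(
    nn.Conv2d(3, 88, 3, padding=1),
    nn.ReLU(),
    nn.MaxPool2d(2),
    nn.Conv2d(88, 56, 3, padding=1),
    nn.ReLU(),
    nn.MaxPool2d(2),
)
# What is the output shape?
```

Input: (8, 3, 28, 28) -> after first Conv2d: (8, 88, 28, 28) -> after first MaxPool2d: (8, 88, 14, 14) -> after second Conv2d: (8, 56, 14, 14) -> Output: (8, 56, 7, 7)

Answer: (8, 56, 7, 7)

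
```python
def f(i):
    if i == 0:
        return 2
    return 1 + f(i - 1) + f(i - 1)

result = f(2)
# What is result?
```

f(i) = 1 + 2·f(i-1), f(0)=2. Closed form: (2+1)·2^2 - 1 = 11.

Answer: 11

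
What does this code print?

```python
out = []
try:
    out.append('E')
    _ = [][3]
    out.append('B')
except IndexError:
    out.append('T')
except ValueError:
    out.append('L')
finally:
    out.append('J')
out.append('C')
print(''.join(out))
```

Execution trace: 'E' (try body) → 'T' (except IndexError) → 'J' (finally) → 'C' (after the try/except). Output: ETJC

Answer: ETJC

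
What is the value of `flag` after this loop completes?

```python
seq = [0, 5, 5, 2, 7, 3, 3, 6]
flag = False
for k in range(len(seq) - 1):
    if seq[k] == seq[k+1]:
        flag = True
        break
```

Check consecutive duplicates in [0, 5, 5, 2, 7, 3, 3, 6]
`flag` takes the values: False → True

Answer: True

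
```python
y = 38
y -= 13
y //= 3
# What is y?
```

Trace:
`y = 38` → y = 38
`y -= 13` → y = 25
`y //= 3` → y = 8
So y = 8

Answer: 8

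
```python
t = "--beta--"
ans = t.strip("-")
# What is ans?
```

Trace:
`t = "--beta--"` → t = '--beta--'
`ans = t.strip("-")` → ans = 'beta'
So ans = 'beta'

Answer: 'beta'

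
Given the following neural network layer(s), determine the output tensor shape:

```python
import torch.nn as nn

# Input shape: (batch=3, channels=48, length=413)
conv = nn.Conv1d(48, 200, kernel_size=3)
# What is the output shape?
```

Input: (3, 48, 413) -> Output: (3, 200, 411)

Answer: (3, 200, 411)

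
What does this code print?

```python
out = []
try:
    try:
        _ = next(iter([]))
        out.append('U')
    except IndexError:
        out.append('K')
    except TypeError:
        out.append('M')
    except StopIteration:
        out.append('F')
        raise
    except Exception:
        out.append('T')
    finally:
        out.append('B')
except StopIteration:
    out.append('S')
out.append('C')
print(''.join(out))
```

Execution trace: 'F' (inner except StopIteration) → 'B' (inner finally) → 'S' (outer except StopIteration) → 'C' (after the try/except). Output: FBSC

Answer: FBSC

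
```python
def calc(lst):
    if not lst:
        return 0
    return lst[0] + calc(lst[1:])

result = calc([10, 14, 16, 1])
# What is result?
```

10 + 14 + 16 + 1 + 0 = 41

Answer: 41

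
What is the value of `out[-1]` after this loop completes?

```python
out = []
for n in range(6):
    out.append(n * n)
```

Last element of squares 0 to 5
`out` takes the values: [] → [0] → [0, 1] → [0, 1, 4] → [0, 1, 4, 9] → [0, 1, 4, 9, 16] → [0, 1, 4, 9, 16, 25]
So `out[-1]` = 25

Answer: 25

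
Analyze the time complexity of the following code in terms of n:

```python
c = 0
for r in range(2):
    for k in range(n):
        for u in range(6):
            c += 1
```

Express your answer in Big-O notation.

Each loop level contributes: 1 × n × 1. Multiplying the contributions gives O(n).

Answer: O(n)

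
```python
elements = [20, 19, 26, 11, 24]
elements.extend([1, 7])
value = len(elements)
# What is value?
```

Trace:
`elements = [20, 19, 26, 11, 24]` → elements = [20, 19, 26, 11, 24]
`elements.extend([1, 7])` → elements = [20, 19, 26, 11, 24, 1, 7]
`value = len(elements)` → value = 7
So value = 7

Answer: 7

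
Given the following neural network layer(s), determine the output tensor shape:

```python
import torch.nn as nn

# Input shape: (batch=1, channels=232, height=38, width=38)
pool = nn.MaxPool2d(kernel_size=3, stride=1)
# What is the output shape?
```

Input: (1, 232, 38, 38) -> Output: (1, 232, 36, 36)

Answer: (1, 232, 36, 36)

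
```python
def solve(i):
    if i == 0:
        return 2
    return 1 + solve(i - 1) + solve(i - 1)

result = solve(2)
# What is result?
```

solve(i) = 1 + 2·solve(i-1), solve(0)=2. Closed form: (2+1)·2^2 - 1 = 11.

Answer: 11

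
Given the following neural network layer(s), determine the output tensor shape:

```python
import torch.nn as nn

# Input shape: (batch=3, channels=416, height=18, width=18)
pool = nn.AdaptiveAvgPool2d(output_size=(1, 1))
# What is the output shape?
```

Input: (3, 416, 18, 18) -> Output: (3, 416, 1, 1)

Answer: (3, 416, 1, 1)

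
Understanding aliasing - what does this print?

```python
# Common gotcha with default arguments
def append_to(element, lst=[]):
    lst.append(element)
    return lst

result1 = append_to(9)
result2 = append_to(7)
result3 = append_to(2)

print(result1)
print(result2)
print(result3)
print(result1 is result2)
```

Key concept: mutable default argument gotcha.
Step by step:
`result1 = append_to(9)` → result1 = [9]
`result2 = append_to(7)` → result1 = [9, 7] (same object as result2); result2 = [9, 7] (same object as result1)
`result3 = append_to(2)` → result1 = [9, 7, 2] (same object as result2, result3); result2 = [9, 7, 2] (same object as result1, result3); result3 = [9, 7, 2] (same object as result1, result2)
`print(result1)` → prints [9, 7, 2]
`print(result2)` → prints [9, 7, 2]
`print(result3)` → prints [9, 7, 2]
`print(result1 is result2)` → prints True

Answer:
[9, 7, 2]
[9, 7, 2]
[9, 7, 2]
True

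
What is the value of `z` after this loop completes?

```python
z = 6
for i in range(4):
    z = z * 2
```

Multiply by 2, 4 times: 6 * 2^4 = 96
`z` takes the values: 6 → 12 → 24 → 48 → 96

Answer: 96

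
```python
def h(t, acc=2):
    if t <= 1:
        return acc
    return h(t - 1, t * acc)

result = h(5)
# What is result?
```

Accumulator trace (n, acc): (5, 2) -> (4, 10) -> (3, 40) -> (2, 120) -> (1, 240) -> return 240

Answer: 240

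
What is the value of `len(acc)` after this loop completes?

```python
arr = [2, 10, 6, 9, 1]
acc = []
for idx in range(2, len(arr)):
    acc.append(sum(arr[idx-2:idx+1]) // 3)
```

Number of 3-element averages
`acc` takes the values: [] → [6] → [6, 8] → [6, 8, 5]
So `len(acc)` = 3

Answer: 3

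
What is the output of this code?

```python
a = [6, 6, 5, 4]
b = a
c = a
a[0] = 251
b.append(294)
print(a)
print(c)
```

Key concept: multiple aliases.
Step by step:
`a = [6, 6, 5, 4]` → a = [6, 6, 5, 4]
`b = a` → b = [6, 6, 5, 4] (same object as a)
`c = a` → c = [6, 6, 5, 4] (same object as a, b)
`a[0] = 251` → a = [251, 6, 5, 4] (same object as b, c); b = [251, 6, 5, 4] (same object as a, c); c = [251, 6, 5, 4] (same object as a, b)
`b.append(294)` → a = [251, 6, 5, 4, 294] (same object as b, c); b = [251, 6, 5, 4, 294] (same object as a, c); c = [251, 6, 5, 4, 294] (same object as a, b)
`print(a)` → prints [251, 6, 5, 4, 294]
`print(c)` → prints [251, 6, 5, 4, 294]

Answer:
[251, 6, 5, 4, 294]
[251, 6, 5, 4, 294]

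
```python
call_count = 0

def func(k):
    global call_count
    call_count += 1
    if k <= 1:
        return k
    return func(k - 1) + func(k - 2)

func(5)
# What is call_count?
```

Calls(k) = 1 + Calls(k-1) + Calls(k-2); Calls(0)=Calls(1)=1. For k=5 this gives 15.

Answer: 15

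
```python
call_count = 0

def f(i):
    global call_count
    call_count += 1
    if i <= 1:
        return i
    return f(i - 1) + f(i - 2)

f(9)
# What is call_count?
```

Calls(i) = 1 + Calls(i-1) + Calls(i-2); Calls(0)=Calls(1)=1. For i=9 this gives 109.

Answer: 109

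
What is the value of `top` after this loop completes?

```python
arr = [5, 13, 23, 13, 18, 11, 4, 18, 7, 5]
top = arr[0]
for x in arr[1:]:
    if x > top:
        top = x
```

Maximum of [5, 13, 23, 13, 18, 11, 4, 18, 7, 5]
`top` takes the values: 5 → 13 → 23

Answer: 23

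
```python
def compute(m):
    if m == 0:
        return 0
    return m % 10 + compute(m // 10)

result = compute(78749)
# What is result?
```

Sum of digits of 78749: 9 + 4 + 7 + 8 + 7 = 35

Answer: 35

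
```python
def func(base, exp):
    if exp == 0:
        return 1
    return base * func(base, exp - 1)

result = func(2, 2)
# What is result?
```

func(2, 2) = 2 * 2 = 4

Answer: 4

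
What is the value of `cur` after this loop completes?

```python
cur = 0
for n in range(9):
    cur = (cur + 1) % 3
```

Increment mod 3, 9 times = 0
`cur` takes the values: 0 → 1 → 2 → 0 → 1 → 2 → 0 → 1 → 2 → 0

Answer: 0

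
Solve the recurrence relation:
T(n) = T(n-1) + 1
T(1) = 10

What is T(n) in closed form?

Unrolling: T(n) = T(1) + 1·(n-1) = 10 + 1(n-1) = n + 9.

Answer: T(n) = n + 9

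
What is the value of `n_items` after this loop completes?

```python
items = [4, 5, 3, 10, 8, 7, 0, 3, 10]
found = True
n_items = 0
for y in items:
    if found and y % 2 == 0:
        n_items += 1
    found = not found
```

Count even values at even positions
`n_items` takes the values: 0 → 1 → 2 → 3 → 4

Answer: 4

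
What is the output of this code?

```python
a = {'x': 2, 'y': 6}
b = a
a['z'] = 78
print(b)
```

Key concept: dict aliasing.
Step by step:
`a = {'x': 2, 'y': 6}` → a = {'x': 2, 'y': 6}
`b = a` → b = {'x': 2, 'y': 6} (same object as a)
`a['z'] = 78` → a = {'x': 2, 'y': 6, 'z': 78} (same object as b); b = {'x': 2, 'y': 6, 'z': 78} (same object as a)
`print(b)` → prints {'x': 2, 'y': 6, 'z': 78}

Answer: {'x': 2, 'y': 6, 'z': 78}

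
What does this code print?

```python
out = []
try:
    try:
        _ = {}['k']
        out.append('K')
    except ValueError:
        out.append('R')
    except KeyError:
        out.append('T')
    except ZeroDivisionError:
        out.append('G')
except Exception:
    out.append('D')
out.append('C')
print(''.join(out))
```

Execution trace: 'T' (inner except KeyError) → 'C' (after the try/except). Output: TC

Answer: TC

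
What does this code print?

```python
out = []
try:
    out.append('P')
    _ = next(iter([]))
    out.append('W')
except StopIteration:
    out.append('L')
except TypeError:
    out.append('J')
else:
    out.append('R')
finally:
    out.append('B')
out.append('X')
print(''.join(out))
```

Execution trace: 'P' (try body) → 'L' (except StopIteration) → 'B' (finally) → 'X' (after the try/except). Output: PLBX

Answer: PLBX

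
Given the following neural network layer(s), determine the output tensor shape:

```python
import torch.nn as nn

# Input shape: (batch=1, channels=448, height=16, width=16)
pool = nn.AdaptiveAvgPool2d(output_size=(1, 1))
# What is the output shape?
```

Input: (1, 448, 16, 16) -> Output: (1, 448, 1, 1)

Answer: (1, 448, 1, 1)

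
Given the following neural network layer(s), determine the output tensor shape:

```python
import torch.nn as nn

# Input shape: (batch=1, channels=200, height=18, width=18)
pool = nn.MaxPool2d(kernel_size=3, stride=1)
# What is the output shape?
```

Input: (1, 200, 18, 18) -> Output: (1, 200, 16, 16)

Answer: (1, 200, 16, 16)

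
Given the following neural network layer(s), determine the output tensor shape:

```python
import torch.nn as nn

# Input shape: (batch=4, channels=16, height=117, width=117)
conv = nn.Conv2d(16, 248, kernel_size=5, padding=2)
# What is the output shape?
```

Input: (4, 16, 117, 117) -> Output: (4, 248, 117, 117)

Answer: (4, 248, 117, 117)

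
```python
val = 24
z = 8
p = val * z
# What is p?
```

Trace:
`val = 24` → val = 24
`z = 8` → z = 8
`p = val * z` → p = 192
So p = 192

Answer: 192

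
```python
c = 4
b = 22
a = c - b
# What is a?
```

Trace:
`c = 4` → c = 4
`b = 22` → b = 22
`a = c - b` → a = -18
So a = -18

Answer: -18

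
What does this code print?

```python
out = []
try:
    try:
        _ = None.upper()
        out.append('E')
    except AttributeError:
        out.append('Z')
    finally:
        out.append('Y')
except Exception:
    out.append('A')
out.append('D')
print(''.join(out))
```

Execution trace: 'Z' (inner except AttributeError) → 'Y' (inner finally) → 'D' (after the try/except). Output: ZYD

Answer: ZYD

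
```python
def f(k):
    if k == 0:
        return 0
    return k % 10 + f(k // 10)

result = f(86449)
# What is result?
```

Sum of digits of 86449: 9 + 4 + 4 + 6 + 8 = 31

Answer: 31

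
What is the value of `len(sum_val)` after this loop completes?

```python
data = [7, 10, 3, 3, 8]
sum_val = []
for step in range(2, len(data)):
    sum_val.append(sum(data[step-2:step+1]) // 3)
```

Number of 3-element averages
`sum_val` takes the values: [] → [6] → [6, 5] → [6, 5, 4]
So `len(sum_val)` = 3

Answer: 3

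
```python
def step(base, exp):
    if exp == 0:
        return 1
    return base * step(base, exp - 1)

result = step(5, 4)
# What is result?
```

step(5, 4) = 5 * 5 * 5 * 5 = 625

Answer: 625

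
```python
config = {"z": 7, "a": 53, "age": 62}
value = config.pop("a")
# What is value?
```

Trace:
`config = {"z": 7, "a": 53, "age": 62}` → config = {'z': 7, 'a': 53, 'age': 62}
`value = config.pop("a")` → config = {'z': 7, 'age': 62}; value = 53
So value = 53

Answer: 53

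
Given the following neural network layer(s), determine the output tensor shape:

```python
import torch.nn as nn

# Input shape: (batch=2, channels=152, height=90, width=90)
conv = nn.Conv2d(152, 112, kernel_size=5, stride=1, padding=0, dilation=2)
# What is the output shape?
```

Input: (2, 152, 90, 90) -> Output: (2, 112, 82, 82)

Answer: (2, 112, 82, 82)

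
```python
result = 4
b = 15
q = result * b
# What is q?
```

Trace:
`result = 4` → result = 4
`b = 15` → b = 15
`q = result * b` → q = 60
So q = 60

Answer: 60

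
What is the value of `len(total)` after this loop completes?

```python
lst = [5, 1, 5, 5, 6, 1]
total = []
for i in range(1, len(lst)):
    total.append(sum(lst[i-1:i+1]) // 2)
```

Number of 2-element averages
`total` takes the values: [] → [3] → [3, 3] → [3, 3, 5] → [3, 3, 5, 5] → [3, 3, 5, 5, 3]
So `len(total)` = 5

Answer: 5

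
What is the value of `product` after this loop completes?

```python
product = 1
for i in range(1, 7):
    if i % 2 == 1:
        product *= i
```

Product of odd numbers 1 to 6
`product` takes the values: 1 → 3 → 15

Answer: 15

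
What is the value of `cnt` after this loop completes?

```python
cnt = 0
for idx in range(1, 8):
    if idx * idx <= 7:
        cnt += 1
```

Count numbers where idx² ≤ 7
`cnt` takes the values: 0 → 1 → 2

Answer: 2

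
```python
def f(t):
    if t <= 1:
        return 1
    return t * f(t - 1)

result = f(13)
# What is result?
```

f(13) = 13 * 12 * 11 * 10 * 9 * 8 * 7 * 6 * 5 * 4 * 3 * 2 * 1 = 6227020800

Answer: 6227020800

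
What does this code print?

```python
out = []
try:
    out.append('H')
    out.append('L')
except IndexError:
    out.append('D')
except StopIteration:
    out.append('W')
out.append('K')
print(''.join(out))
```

Execution trace: 'H' (try body) → 'L' (try body, no exception) → 'K' (after the try/except). Output: HLK

Answer: HLK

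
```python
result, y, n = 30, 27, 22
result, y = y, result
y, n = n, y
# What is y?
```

Trace:
`result, y, n = 30, 27, 22` → result = 30; y = 27; n = 22
`result, y = y, result` → result = 27; y = 30
`y, n = n, y` → y = 22; n = 30
So y = 22

Answer: 22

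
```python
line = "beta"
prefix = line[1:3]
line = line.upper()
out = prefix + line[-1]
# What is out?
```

Trace:
`line = "beta"` → line = 'beta'
`prefix = line[1:3]` → prefix = 'et'
`line = line.upper()` → line = 'BETA'
`out = prefix + line[-1]` → out = 'etA'
So out = 'etA'

Answer: 'etA'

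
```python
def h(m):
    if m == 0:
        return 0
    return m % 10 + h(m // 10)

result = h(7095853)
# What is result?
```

Sum of digits of 7095853: 3 + 5 + 8 + 5 + 9 + 0 + 7 = 37

Answer: 37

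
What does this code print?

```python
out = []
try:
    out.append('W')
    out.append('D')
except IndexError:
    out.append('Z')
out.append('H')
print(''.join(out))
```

Execution trace: 'W' (try body) → 'D' (try body, no exception) → 'H' (after the try/except). Output: WDH

Answer: WDH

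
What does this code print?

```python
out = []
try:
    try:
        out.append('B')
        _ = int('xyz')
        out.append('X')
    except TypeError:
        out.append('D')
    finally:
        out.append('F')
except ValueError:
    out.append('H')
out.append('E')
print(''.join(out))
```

Execution trace: 'B' (inner try body) → 'F' (inner finally) → 'H' (outer except ValueError) → 'E' (after the try/except). Output: BFHE

Answer: BFHE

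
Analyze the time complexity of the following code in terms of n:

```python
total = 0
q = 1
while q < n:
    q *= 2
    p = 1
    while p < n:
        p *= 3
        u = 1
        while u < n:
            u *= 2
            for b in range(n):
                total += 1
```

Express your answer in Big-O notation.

Each loop level contributes: log n × log n × log n × n. Multiplying the contributions gives O(n log^3 n).

Answer: O(n log^3 n)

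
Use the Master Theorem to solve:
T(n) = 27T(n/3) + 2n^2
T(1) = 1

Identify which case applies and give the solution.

a=27, b=3, f(n)=2n^2. log_3(27) = 3. Since c=2 < 3, Case 1 applies: T(n) = Θ(n^log_b(a)) = O(n^3).

Answer: O(n^3) - Case 1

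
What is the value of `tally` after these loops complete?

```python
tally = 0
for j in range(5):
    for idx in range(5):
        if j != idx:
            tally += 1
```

5² - 5 (exclude diagonal)
`tally` takes the values: 0 → 1 → 2 → 3 → 4 → 5 → 6 → 7 → 8 → 9 → 10 → 11 → 12 → 13 → 14 → 15 → 16 → 17 → 18 → 19 → 20

Answer: 20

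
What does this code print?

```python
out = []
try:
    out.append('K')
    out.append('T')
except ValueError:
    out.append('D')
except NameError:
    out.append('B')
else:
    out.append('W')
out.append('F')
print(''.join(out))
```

Execution trace: 'K' (try body) → 'T' (try body, no exception) → 'W' (else) → 'F' (after the try/except). Output: KTWF

Answer: KTWF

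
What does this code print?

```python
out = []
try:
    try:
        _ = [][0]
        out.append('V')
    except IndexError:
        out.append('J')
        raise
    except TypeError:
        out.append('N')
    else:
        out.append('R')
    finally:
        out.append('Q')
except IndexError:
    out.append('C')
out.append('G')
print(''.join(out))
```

Execution trace: 'J' (inner except IndexError) → 'Q' (inner finally) → 'C' (outer except IndexError) → 'G' (after the try/except). Output: JQCG

Answer: JQCG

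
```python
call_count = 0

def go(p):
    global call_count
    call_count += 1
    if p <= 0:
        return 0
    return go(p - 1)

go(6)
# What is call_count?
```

Linear recursion stepping by 1: 7 calls from p=6 down to ≤0.

Answer: 7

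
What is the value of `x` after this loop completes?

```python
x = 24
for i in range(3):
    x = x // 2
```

Halve 3 times: 24 // 2^3 = 3
`x` takes the values: 24 → 12 → 6 → 3

Answer: 3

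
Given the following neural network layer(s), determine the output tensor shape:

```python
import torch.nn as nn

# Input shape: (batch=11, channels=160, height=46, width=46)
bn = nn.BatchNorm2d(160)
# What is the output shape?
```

Input: (11, 160, 46, 46) -> Output: (11, 160, 46, 46)

Answer: (11, 160, 46, 46)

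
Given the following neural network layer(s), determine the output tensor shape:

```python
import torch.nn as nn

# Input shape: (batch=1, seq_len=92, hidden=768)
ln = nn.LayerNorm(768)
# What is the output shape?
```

Input: (1, 92, 768) -> Output: (1, 92, 768)

Answer: (1, 92, 768)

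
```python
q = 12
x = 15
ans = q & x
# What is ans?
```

Trace:
`q = 12` → q = 12
`x = 15` → x = 15
`ans = q & x` → ans = 12
So ans = 12

Answer: 12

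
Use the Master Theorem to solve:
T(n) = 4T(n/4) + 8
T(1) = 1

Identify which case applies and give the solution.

a=4, b=4, f(n)=8. log_4(4) = 1. Since c=0 < 1, Case 1 applies: T(n) = Θ(n^log_b(a)) = O(n).

Answer: O(n) - Case 1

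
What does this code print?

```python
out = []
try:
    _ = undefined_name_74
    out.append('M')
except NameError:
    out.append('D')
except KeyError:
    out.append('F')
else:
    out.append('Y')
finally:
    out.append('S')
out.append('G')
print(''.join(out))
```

Execution trace: 'D' (except NameError) → 'S' (finally) → 'G' (after the try/except). Output: DSG

Answer: DSG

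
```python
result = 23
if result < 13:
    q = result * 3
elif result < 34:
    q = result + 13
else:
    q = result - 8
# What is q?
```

Trace:
`result = 23` → result = 23
`if result < 13: ...` → result < 13 is False, result < 34 is True → q = 36
So q = 36

Answer: 36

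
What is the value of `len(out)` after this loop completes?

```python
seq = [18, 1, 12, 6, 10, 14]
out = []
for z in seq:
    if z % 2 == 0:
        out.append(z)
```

Count even numbers in [18, 1, 12, 6, 10, 14]
`out` takes the values: [] → [18] → [18, 12] → [18, 12, 6] → [18, 12, 6, 10] → [18, 12, 6, 10, 14]
So `len(out)` = 5

Answer: 5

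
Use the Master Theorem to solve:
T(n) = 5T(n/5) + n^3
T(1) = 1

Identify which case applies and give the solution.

a=5, b=5, f(n)=n^3. log_5(5) = 1. Since c=3 > 1 and the regularity condition holds (5(n/5)^3 = (5/5^3)n^3 with 5/5^3 < 1), Case 3 applies: T(n) = Θ(f(n)) = O(n^3).

Answer: O(n^3) - Case 3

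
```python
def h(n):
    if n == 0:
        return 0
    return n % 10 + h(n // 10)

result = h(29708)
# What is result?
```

Sum of digits of 29708: 8 + 0 + 7 + 9 + 2 = 26

Answer: 26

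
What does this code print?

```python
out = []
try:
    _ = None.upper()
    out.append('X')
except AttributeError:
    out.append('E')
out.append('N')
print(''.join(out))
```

Execution trace: 'E' (except AttributeError) → 'N' (after the try/except). Output: EN

Answer: EN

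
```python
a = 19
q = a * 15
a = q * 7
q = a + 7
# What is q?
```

Trace:
`a = 19` → a = 19
`q = a * 15` → q = 285
`a = q * 7` → a = 1995
`q = a + 7` → q = 2002
So q = 2002

Answer: 2002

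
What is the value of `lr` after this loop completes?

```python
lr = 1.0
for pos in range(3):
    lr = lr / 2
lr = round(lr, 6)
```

Halving LR 3 times: 1 / 2^3
`lr` takes the values: 1.0 → 0.5 → 0.25 → 0.125

Answer: 0.125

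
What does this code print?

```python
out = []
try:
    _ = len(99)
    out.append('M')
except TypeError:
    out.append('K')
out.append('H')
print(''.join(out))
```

Execution trace: 'K' (except TypeError) → 'H' (after the try/except). Output: KH

Answer: KH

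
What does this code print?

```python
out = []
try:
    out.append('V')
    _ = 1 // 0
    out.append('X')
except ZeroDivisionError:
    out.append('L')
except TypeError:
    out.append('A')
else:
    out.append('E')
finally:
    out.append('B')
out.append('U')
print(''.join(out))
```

Execution trace: 'V' (try body) → 'L' (except ZeroDivisionError) → 'B' (finally) → 'U' (after the try/except). Output: VLBU

Answer: VLBU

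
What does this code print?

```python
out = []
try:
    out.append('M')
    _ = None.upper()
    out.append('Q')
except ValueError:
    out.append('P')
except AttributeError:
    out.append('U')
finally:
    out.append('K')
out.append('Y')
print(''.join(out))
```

Execution trace: 'M' (try body) → 'U' (except AttributeError) → 'K' (finally) → 'Y' (after the try/except). Output: MUKY

Answer: MUKY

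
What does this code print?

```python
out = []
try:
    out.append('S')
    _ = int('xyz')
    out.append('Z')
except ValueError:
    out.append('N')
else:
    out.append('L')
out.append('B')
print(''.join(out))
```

Execution trace: 'S' (try body) → 'N' (except ValueError) → 'B' (after the try/except). Output: SNB

Answer: SNB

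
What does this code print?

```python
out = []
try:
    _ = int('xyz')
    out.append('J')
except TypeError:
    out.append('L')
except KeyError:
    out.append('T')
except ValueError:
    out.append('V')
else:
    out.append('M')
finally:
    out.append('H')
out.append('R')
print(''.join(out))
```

Execution trace: 'V' (except ValueError) → 'H' (finally) → 'R' (after the try/except). Output: VHR

Answer: VHR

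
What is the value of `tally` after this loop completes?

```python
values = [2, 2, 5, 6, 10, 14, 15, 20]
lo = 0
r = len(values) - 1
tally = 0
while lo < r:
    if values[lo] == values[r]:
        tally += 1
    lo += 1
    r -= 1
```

Count matching pairs from ends
`tally` takes the values: 0

Answer: 0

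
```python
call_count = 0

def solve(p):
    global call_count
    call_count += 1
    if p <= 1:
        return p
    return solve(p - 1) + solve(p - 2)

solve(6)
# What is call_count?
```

Calls(p) = 1 + Calls(p-1) + Calls(p-2); Calls(0)=Calls(1)=1. For p=6 this gives 25.

Answer: 25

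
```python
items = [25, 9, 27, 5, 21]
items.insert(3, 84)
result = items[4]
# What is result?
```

Trace:
`items = [25, 9, 27, 5, 21]` → items = [25, 9, 27, 5, 21]
`items.insert(3, 84)` → items = [25, 9, 27, 84, 5, 21]
`result = items[4]` → result = 5
So result = 5

Answer: 5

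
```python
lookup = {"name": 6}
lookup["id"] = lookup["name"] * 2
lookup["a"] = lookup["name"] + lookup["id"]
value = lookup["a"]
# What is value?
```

Trace:
`lookup = {"name": 6}` → lookup = {'name': 6}
`lookup["id"] = lookup["name"] * 2` → lookup = {'name': 6, 'id': 12}
`lookup["a"] = lookup["name"] + lookup["id"]` → lookup = {'name': 6, 'id': 12, 'a': 18}
`value = lookup["a"]` → value = 18
So value = 18

Answer: 18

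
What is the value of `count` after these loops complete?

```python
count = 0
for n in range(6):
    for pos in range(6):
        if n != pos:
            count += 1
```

6² - 6 (exclude diagonal)
`count` takes the values: 0 → 1 → 2 → 3 → 4 → 5 → 6 → 7 → 8 → 9 → 10 → 11 → 12 → 13 → 14 → 15 → 16 → 17 → 18 → 19 → 20 → 21 → 22 → 23 → 24 → 25 → 26 → 27 → 28 → 29 → 30

Answer: 30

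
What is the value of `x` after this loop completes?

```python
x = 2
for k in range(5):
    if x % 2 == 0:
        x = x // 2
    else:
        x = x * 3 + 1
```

Collatz-style transformation from 2
`x` takes the values: 2 → 1 → 4 → 2 → 1 → 4

Answer: 4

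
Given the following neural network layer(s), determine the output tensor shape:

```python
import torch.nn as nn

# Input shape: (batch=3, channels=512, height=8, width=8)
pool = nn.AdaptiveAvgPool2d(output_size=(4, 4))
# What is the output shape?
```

Input: (3, 512, 8, 8) -> Output: (3, 512, 4, 4)

Answer: (3, 512, 4, 4)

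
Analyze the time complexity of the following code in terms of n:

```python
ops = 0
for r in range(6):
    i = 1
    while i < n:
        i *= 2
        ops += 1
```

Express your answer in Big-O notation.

Each loop level contributes: 1 × log n. Multiplying the contributions gives O(log n).

Answer: O(log n)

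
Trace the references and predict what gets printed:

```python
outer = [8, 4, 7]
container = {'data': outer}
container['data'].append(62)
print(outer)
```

Key concept: dict holds reference to list.
Step by step:
`outer = [8, 4, 7]` → outer = [8, 4, 7]
`container = {'data': outer}` → container = {'data': [8, 4, 7]}
`container['data'].append(62)` → outer = [8, 4, 7, 62]; container = {'data': [8, 4, 7, 62]}
`print(outer)` → prints [8, 4, 7, 62]

Answer: [8, 4, 7, 62]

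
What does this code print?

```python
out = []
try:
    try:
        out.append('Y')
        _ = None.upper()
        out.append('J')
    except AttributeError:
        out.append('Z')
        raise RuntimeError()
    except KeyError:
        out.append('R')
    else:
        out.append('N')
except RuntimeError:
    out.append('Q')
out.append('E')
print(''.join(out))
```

Execution trace: 'Y' (inner try body) → 'Z' (inner except AttributeError) → 'Q' (outer except RuntimeError) → 'E' (after the try/except). Output: YZQE

Answer: YZQE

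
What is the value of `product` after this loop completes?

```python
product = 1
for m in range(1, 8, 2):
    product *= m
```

Product of 1, 3, 5, ... up to 7
`product` takes the values: 1 → 3 → 15 → 105

Answer: 105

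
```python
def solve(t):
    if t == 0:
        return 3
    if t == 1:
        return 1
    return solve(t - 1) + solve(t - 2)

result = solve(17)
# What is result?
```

Build up from base cases: solve(0)=3, solve(1)=1, solve(2)=4, solve(3)=5, solve(4)=9, solve(5)=14, solve(6)=23, ..., solve(17)=4558

Answer: 4558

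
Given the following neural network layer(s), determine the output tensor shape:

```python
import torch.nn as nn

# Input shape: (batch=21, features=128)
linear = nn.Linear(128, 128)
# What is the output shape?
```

Input: (21, 128) -> Output: (21, 128)

Answer: (21, 128)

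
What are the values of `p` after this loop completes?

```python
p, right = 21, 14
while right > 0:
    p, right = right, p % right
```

GCD of 21 and 14
`p` takes the values: 21 → 14 → 7

Answer: 7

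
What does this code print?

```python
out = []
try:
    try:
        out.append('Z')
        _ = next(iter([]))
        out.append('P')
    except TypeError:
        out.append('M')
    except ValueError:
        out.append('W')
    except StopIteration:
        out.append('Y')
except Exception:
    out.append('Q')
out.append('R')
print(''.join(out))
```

Execution trace: 'Z' (inner try body) → 'Y' (inner except StopIteration) → 'R' (after the try/except). Output: ZYR

Answer: ZYR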